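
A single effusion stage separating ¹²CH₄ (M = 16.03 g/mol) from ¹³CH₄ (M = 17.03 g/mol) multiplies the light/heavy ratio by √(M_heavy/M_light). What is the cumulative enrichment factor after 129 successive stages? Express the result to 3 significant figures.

49.6

The single-stage factor is √(M_heavy/M_light), so 129 stages give [√(17.03/16.03)]^129 = (17.03/16.03)^(129/2).
= 1.06238^(129/2) = 49.6.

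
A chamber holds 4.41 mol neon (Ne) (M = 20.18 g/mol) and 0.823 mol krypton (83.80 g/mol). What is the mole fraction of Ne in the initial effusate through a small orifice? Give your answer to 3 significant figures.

Rate_i ∝ x_i/√M_i (Graham's law weighted by mole fraction), so the effusate composition follows n_i/√M_i.
Mole fraction of Ne in the effusate = (n_Ne/√M_Ne) / (n_Ne/√M_Ne + n_Kr/√M_Kr)
= (4.41/√20.18) / (4.41/√20.18 + 0.823/√83.80) = 0.9817/(0.9817 + 0.08990) = 0.916.

0.916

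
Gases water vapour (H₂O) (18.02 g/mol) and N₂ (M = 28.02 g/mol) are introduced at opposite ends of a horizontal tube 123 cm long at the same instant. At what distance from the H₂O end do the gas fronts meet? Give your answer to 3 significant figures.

Distances travelled in equal time are proportional to diffusion rates, so d_H₂O/d_N₂ = √(M_N₂/M_H₂O) = √(28.02/18.02) = 1.247.
With d_H₂O + d_N₂ = 123 cm, d_N₂ = 123/(1 + 1.247) = 54.74 cm.
d_H₂O = 123 − 54.74 = 68.3 cm.

68.3 cm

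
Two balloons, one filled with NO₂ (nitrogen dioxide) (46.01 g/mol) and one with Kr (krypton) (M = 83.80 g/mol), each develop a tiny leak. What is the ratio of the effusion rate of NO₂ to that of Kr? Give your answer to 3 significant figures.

1.35

From Graham's law, rate_NO₂/rate_Kr = √(M_Kr/M_NO₂) = √(83.80/46.01) = √1.821 = 1.35.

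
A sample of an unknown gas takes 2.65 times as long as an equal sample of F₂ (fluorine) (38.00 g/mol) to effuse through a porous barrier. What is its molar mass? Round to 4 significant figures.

From Graham's law, t_X/t_F₂ = √(M_X/M_F₂).
2.65 = √(M_X/38.00)
M_X = 38.00 × 2.65² = 38.00 × 7.022 = 266.9 g/mol

266.9 g/mol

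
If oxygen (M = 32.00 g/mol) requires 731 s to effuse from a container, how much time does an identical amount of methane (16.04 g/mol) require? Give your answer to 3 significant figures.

Since effusion rate ∝ 1/√M, t_CH₄/t_O₂ = √(M_CH₄/M_O₂) = √(16.04/32.00) = √0.5012 = 0.7080.
So the time for CH₄ is 731 × 0.7080 = 518 s.

518 s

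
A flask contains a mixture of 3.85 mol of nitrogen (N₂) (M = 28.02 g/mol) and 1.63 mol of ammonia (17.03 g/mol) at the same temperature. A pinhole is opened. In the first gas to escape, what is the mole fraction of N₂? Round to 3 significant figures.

0.648

Rate_i ∝ x_i/√M_i (Graham's law weighted by mole fraction), so the effusate composition follows n_i/√M_i.
So x_N₂ in the escaping gas = (n_N₂/√M_N₂) / Σ(n_i/√M_i)
= (3.85/√28.02) / (3.85/√28.02 + 1.63/√17.03) = 0.7273/(0.7273 + 0.3950) = 0.648.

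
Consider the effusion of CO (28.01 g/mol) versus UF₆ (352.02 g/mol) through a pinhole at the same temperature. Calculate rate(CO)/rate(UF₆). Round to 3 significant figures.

By Graham's law, rate_CO/rate_UF₆ = √(M_UF₆/M_CO) = √(352.02/28.01) = √12.57 = 3.55.

3.55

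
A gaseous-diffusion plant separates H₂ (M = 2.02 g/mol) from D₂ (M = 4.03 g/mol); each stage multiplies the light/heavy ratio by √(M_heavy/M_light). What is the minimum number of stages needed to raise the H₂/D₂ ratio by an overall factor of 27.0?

10

Single-stage factor α = √(4.03/2.02), so ln α = ½ ln(1.99505) = 0.3453.
Need α^N ≥ 27.0 ⇒ N ≥ ln(27.0) / ln α = 3.296 / 0.3453 = 9.54.
So at least 10 stages are needed.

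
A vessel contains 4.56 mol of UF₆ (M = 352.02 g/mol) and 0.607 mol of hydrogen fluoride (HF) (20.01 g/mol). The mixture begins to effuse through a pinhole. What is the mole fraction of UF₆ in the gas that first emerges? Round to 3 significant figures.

0.642

Rate_i ∝ x_i/√M_i (Graham's law weighted by mole fraction), so the effusate composition follows n_i/√M_i.
Mole fraction of UF₆ in the effusate = (n_UF₆/√M_UF₆) / (n_UF₆/√M_UF₆ + n_HF/√M_HF)
= (4.56/√352.02) / (4.56/√352.02 + 0.607/√20.01) = 0.2430/(0.2430 + 0.1357) = 0.642.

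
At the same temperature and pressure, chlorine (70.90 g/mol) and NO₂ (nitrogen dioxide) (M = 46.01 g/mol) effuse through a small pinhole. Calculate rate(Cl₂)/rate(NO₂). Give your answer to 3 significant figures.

0.806

By Graham's law, rate_Cl₂/rate_NO₂ = √(M_NO₂/M_Cl₂) = √(46.01/70.90) = √0.6489 = 0.806.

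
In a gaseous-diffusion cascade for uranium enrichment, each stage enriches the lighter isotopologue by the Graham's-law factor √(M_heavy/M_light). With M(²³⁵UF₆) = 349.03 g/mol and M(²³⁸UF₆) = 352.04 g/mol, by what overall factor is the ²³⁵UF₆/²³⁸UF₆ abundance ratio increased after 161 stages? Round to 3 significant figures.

2.00

Overall factor = α^161 with α = √(352.04/349.03), i.e. (352.04/349.03)^(161/2).
= 1.00862^(161/2) = 2.00.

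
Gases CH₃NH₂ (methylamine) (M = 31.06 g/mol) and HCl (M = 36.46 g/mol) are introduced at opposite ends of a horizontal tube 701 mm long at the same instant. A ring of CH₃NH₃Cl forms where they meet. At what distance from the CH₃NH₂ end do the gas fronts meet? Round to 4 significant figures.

In equal time, each gas travels a distance ∝ its rate ∝ 1/√M, so d_CH₃NH₂/d_HCl = √(M_HCl/M_CH₃NH₂) = √(36.46/31.06) = 1.083.
With d_CH₃NH₂ + d_HCl = 701 mm, d_HCl = 701/(1 + 1.083) = 336.5 mm.
d_CH₃NH₂ = 701 − 336.5 = 364.5 mm.

364.5 mm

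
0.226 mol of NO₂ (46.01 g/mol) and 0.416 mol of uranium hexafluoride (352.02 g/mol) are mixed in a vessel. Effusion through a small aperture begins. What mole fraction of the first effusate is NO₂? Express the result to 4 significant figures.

The effusion rate of species i is ∝ p_i/√M_i ∝ n_i/√M_i.
Mole fraction of NO₂ in the effusate = (n_NO₂/√M_NO₂) / (n_NO₂/√M_NO₂ + n_UF₆/√M_UF₆)
= (0.226/√46.01) / (0.226/√46.01 + 0.416/√352.02) = 0.03332/(0.03332 + 0.02217) = 0.6004.

0.6004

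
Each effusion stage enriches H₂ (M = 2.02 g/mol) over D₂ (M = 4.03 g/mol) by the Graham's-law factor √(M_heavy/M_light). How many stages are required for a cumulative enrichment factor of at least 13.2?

8

With α = √(4.03/2.02) per stage, ln α = ½ ln(1.99505) = 0.3453.
Need α^N ≥ 13.2 ⇒ N ≥ ln(13.2) / ln α = 2.580 / 0.3453 = 7.47.
Rounding up, N = 8 stages.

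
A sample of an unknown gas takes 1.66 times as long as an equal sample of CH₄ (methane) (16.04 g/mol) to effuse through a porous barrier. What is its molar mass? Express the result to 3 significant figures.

44.2 g/mol

By Graham's law, t_X/t_CH₄ = √(M_X/M_CH₄).
1.66 = √(M_X/16.04)
M_X = 16.04 × 1.66² = 16.04 × 2.756 = 44.2 g/mol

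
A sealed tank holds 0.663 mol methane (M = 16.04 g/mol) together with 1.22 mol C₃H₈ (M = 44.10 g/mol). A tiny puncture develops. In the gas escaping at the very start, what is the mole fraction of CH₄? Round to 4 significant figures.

0.4740

The effusion rate of species i is ∝ p_i/√M_i ∝ n_i/√M_i.
Mole fraction of CH₄ in the effusate = (n_CH₄/√M_CH₄) / (n_CH₄/√M_CH₄ + n_C₃H₈/√M_C₃H₈)
= (0.663/√16.04) / (0.663/√16.04 + 1.22/√44.10) = 0.1655/(0.1655 + 0.1837) = 0.4740.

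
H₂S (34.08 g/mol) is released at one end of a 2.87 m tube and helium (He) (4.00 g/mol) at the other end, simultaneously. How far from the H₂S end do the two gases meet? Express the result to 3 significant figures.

The fronts meet when d_H₂S + d_He = L with d_H₂S/d_He = √(M_He/M_H₂S) (Graham's law). Here √(M_He/M_H₂S) = √(4.00/34.08) = 0.3426.
With d_H₂S + d_He = 2.87 m, d_He = 2.87/(1 + 0.3426) = 2.138 m.
d_H₂S = 2.87 − 2.138 = 0.732 m.

0.732 m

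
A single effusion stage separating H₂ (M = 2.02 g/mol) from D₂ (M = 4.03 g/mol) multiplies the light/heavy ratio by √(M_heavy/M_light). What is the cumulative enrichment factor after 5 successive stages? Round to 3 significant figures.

Overall factor = α^5 with α = √(4.03/2.02), i.e. (4.03/2.02)^(5/2).
= 1.99505^(5/2) = 5.62.

5.62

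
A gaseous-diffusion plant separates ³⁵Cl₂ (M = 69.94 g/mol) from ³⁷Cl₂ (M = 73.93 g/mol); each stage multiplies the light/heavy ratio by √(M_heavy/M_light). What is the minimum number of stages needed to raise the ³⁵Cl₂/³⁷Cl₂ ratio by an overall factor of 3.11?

41

With α = √(73.93/69.94) per stage, ln α = ½ ln(1.05705) = 0.02774.
Need α^N ≥ 3.11 ⇒ N ≥ ln(3.11) / ln α = 1.135 / 0.02774 = 40.90.
Rounding up, N = 41 stages.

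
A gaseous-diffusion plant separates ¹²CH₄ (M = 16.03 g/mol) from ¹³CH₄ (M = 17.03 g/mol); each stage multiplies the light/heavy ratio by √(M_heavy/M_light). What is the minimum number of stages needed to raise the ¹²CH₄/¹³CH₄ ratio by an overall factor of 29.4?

112

With α = √(17.03/16.03) per stage, ln α = ½ ln(1.06238) = 0.03026.
Need α^N ≥ 29.4 ⇒ N ≥ ln(29.4) / ln α = 3.381 / 0.03026 = 111.74.
Rounding up, N = 112 stages.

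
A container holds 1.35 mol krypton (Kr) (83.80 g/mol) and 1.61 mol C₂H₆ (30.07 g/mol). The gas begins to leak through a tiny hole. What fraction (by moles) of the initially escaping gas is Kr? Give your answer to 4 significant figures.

Each component's effusion rate ∝ (its partial pressure)·(1/√M) ∝ n_i/√M_i.
So x_Kr in the escaping gas = (n_Kr/√M_Kr) / Σ(n_i/√M_i)
= (1.35/√83.80) / (1.35/√83.80 + 1.61/√30.07) = 0.1475/(0.1475 + 0.2936) = 0.3343.

0.3343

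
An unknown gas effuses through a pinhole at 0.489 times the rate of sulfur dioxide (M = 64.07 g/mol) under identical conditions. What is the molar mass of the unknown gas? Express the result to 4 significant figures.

Using Graham's law: rate_X/rate_SO₂ = √(M_SO₂/M_X).
0.489 = √(64.07/M_X)
M_X = 64.07 / 0.489² = 64.07 / 0.2391 = 267.9 g/mol

267.9 g/mol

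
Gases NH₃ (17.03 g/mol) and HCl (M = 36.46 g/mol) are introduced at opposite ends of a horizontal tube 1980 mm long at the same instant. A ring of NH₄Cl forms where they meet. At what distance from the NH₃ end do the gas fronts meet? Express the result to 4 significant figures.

The fronts meet when d_NH₃ + d_HCl = L with d_NH₃/d_HCl = √(M_HCl/M_NH₃) (Graham's law). Here √(M_HCl/M_NH₃) = √(36.46/17.03) = 1.463.
With d_NH₃ + d_HCl = 1980 mm, d_HCl = 1980/(1 + 1.463) = 803.8 mm.
d_NH₃ = 1980 − 803.8 = 1176 mm.

1176 mm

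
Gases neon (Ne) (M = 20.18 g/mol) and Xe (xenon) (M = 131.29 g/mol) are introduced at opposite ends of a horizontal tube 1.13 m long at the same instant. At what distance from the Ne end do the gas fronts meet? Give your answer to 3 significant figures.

0.812 m

Graham's law gives d_Ne/d_Xe = rate_Ne/rate_Xe = √(M_Xe/M_Ne) = √(131.29/20.18) = 2.551.
With d_Ne + d_Xe = 1.13 m, d_Xe = 1.13/(1 + 2.551) = 0.3182 m.
d_Ne = 1.13 − 0.3182 = 0.812 m.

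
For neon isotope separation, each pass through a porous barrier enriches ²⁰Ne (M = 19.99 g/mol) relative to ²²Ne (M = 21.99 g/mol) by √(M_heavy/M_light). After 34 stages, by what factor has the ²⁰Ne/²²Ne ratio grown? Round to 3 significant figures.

Overall factor = α^34 with α = √(21.99/19.99), i.e. (21.99/19.99)^(34/2).
= 1.10005^17 = 5.06.

5.06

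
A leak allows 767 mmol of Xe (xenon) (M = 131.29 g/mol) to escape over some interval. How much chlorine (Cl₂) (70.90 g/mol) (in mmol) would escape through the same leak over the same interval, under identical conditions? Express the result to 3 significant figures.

Using Graham's law: rate_Cl₂/rate_Xe = √(M_Xe/M_Cl₂) = √(131.29/70.90) = √1.852 = 1.361.
So the amount for Cl₂ is 767 × 1.361 = 1040 mmol.

1040 mmol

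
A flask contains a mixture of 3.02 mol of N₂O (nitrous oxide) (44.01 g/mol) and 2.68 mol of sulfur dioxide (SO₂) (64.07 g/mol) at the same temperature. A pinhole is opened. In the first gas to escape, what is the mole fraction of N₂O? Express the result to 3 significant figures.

0.576

The effusion rate of species i is ∝ p_i/√M_i ∝ n_i/√M_i.
Mole fraction of N₂O in the effusate = (n_N₂O/√M_N₂O) / (n_N₂O/√M_N₂O + n_SO₂/√M_SO₂)
= (3.02/√44.01) / (3.02/√44.01 + 2.68/√64.07) = 0.4552/(0.4552 + 0.3348) = 0.576.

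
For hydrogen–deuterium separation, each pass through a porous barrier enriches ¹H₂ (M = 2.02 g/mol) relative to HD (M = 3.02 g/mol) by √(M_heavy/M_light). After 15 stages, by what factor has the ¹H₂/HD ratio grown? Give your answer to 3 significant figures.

Each stage multiplies the ratio by α = √(3.02/2.02), so after 15 stages the overall factor is α^15 = (3.02/2.02)^(15/2).
= 1.49505^(15/2) = 20.4.

20.4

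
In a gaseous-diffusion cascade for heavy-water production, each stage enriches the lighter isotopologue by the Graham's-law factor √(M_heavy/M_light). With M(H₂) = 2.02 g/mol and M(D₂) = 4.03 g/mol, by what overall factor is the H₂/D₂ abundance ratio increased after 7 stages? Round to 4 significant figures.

11.22

The single-stage factor is √(M_heavy/M_light), so 7 stages give [√(4.03/2.02)]^7 = (4.03/2.02)^(7/2).
= 1.99505^(7/2) = 11.22.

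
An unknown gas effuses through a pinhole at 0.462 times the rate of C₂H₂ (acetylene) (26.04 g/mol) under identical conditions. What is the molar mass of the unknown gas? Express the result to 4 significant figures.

122.0 g/mol

Using Graham's law: rate_X/rate_C₂H₂ = √(M_C₂H₂/M_X).
0.462 = √(26.04/M_X)
M_X = 26.04 / 0.462² = 26.04 / 0.2134 = 122.0 g/mol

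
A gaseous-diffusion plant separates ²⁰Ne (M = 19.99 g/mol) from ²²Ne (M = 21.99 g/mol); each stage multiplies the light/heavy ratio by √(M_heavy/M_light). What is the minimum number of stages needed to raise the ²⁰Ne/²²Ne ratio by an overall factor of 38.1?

With α = √(21.99/19.99) per stage, ln α = ½ ln(1.10005) = 0.04768.
Need α^N ≥ 38.1 ⇒ N ≥ ln(38.1) / ln α = 3.640 / 0.04768 = 76.35.
Rounding up, N = 77 stages.

77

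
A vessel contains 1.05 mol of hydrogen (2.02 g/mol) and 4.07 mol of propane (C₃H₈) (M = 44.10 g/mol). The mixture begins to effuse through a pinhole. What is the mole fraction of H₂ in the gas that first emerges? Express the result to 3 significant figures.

0.547

Effusion rate of each component ∝ n_i/√M_i (partial pressure × 1/√M).
So x_H₂ in the escaping gas = (n_H₂/√M_H₂) / Σ(n_i/√M_i)
= (1.05/√2.02) / (1.05/√2.02 + 4.07/√44.10) = 0.7388/(0.7388 + 0.6129) = 0.547.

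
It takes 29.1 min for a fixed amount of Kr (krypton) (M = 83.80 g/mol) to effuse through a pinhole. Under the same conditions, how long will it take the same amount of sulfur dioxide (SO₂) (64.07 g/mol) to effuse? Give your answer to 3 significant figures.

25.4 min

Using Graham's law: t_SO₂/t_Kr = √(M_SO₂/M_Kr) = √(64.07/83.80) = √0.7646 = 0.8744.
So the time for SO₂ is 29.1 × 0.8744 = 25.4 min.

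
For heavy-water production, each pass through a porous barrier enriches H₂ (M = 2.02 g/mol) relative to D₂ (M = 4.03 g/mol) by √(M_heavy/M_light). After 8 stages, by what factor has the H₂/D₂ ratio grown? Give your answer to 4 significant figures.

15.84

After 8 stages the ratio has grown by (√(4.03/2.02))^8 = (4.03/2.02)^(8/2).
= 1.99505^4 = 15.84.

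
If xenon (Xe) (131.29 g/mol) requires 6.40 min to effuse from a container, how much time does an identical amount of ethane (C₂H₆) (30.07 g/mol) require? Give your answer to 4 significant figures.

3.063 min

From Graham's law, t_C₂H₆/t_Xe = √(M_C₂H₆/M_Xe) = √(30.07/131.29) = √0.2290 = 0.4786.
So the time for C₂H₆ is 6.40 × 0.4786 = 3.063 min.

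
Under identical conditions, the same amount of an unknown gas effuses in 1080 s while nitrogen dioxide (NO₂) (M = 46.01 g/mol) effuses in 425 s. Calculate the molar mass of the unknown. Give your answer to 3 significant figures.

Using Graham's law: t_X/t_NO₂ = √(M_X/M_NO₂).
1080/425 = 2.541 = √(M_X/46.01)
M_X = 46.01 × 2.541² = 46.01 × 6.458 = 297 g/mol

297 g/mol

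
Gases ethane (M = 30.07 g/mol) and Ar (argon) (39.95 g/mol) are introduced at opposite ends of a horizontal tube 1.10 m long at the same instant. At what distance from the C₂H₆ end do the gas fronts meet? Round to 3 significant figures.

0.589 m

Graham's law gives d_C₂H₆/d_Ar = rate_C₂H₆/rate_Ar = √(M_Ar/M_C₂H₆) = √(39.95/30.07) = 1.153.
With d_C₂H₆ + d_Ar = 1.10 m, d_Ar = 1.10/(1 + 1.153) = 0.5110 m.
d_C₂H₆ = 1.10 − 0.5110 = 0.589 m.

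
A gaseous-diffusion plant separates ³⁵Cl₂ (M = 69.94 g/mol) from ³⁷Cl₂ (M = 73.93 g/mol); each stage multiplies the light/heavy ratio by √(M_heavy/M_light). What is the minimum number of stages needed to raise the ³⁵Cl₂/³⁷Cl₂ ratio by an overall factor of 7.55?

Per stage α = (73.93/69.94)^(1/2) = 1.05705^0.5, giving ln α = 0.02774.
Need α^N ≥ 7.55 ⇒ N ≥ ln(7.55) / ln α = 2.022 / 0.02774 = 72.87.
Minimum whole number of stages: N = 73.

73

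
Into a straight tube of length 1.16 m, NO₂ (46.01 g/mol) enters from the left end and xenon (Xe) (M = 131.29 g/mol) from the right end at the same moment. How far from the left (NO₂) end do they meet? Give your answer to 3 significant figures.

0.729 m

In equal time, each gas travels a distance ∝ its rate ∝ 1/√M, so d_NO₂/d_Xe = √(M_Xe/M_NO₂) = √(131.29/46.01) = 1.689.
With d_NO₂ + d_Xe = 1.16 m, d_Xe = 1.16/(1 + 1.689) = 0.4313 m.
d_NO₂ = 1.16 − 0.4313 = 0.729 m.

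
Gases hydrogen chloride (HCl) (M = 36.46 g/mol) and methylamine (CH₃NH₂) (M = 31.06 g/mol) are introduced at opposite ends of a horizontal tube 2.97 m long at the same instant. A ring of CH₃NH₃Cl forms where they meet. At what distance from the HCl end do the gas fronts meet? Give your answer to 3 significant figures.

1.43 m

In equal time, each gas travels a distance ∝ its rate ∝ 1/√M, so d_HCl/d_CH₃NH₂ = √(M_CH₃NH₂/M_HCl) = √(31.06/36.46) = 0.9230.
With d_HCl + d_CH₃NH₂ = 2.97 m, d_CH₃NH₂ = 2.97/(1 + 0.9230) = 1.544 m.
d_HCl = 2.97 − 1.544 = 1.43 m.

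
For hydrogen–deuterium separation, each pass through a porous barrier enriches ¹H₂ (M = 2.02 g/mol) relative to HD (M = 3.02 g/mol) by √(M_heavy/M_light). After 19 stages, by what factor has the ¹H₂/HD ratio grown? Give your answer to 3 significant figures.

45.6

Overall factor = α^19 with α = √(3.02/2.02), i.e. (3.02/2.02)^(19/2).
= 1.49505^(19/2) = 45.6.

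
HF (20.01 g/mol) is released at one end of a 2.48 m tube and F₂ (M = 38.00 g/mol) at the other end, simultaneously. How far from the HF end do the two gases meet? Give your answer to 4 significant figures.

Distances travelled in equal time are proportional to diffusion rates, so d_HF/d_F₂ = √(M_F₂/M_HF) = √(38.00/20.01) = 1.378.
With d_HF + d_F₂ = 2.48 m, d_F₂ = 2.48/(1 + 1.378) = 1.043 m.
d_HF = 2.48 − 1.043 = 1.437 m.

1.437 m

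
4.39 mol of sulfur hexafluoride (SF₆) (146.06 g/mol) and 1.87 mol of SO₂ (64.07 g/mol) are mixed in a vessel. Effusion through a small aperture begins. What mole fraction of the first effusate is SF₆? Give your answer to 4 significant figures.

Rate_i ∝ x_i/√M_i (Graham's law weighted by mole fraction), so the effusate composition follows n_i/√M_i.
Mole fraction of SF₆ in the effusate = (n_SF₆/√M_SF₆) / (n_SF₆/√M_SF₆ + n_SO₂/√M_SO₂)
= (4.39/√146.06) / (4.39/√146.06 + 1.87/√64.07) = 0.3632/(0.3632 + 0.2336) = 0.6086.

0.6086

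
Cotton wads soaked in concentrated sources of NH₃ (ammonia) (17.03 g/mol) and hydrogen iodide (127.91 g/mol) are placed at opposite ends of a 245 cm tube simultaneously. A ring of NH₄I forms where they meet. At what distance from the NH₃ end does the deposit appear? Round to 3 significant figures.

Graham's law gives d_NH₃/d_HI = rate_NH₃/rate_HI = √(M_HI/M_NH₃) = √(127.91/17.03) = 2.741.
With d_NH₃ + d_HI = 245 cm, d_HI = 245/(1 + 2.741) = 65.50 cm.
d_NH₃ = 245 − 65.50 = 180 cm.

180 cm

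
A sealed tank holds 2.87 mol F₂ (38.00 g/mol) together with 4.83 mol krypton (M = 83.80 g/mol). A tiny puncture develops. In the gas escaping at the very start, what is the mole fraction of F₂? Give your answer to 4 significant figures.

Each component's effusion rate ∝ (its partial pressure)·(1/√M) ∝ n_i/√M_i.
So x_F₂ in the escaping gas = (n_F₂/√M_F₂) / Σ(n_i/√M_i)
= (2.87/√38.00) / (2.87/√38.00 + 4.83/√83.80) = 0.4656/(0.4656 + 0.5276) = 0.4688.

0.4688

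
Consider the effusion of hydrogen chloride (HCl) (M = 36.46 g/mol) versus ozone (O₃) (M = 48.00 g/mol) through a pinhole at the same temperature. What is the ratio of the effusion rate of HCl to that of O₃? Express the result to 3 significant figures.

1.15

By Graham's law, rate_HCl/rate_O₃ = √(M_O₃/M_HCl) = √(48.00/36.46) = √1.317 = 1.15.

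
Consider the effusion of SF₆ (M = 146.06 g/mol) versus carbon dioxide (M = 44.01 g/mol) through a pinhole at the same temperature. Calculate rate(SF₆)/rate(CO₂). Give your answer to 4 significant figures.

Since effusion rate ∝ 1/√M, rate_SF₆/rate_CO₂ = √(M_CO₂/M_SF₆) = √(44.01/146.06) = √0.3013 = 0.5489.

0.5489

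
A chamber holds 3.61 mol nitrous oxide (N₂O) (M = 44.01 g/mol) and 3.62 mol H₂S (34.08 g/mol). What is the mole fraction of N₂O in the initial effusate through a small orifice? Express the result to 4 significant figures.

Rate_i ∝ x_i/√M_i (Graham's law weighted by mole fraction), so the effusate composition follows n_i/√M_i.
x_N₂O(eff) = (n_N₂O/√M_N₂O) / (n_N₂O/√M_N₂O + n_H₂S/√M_H₂S)
= (3.61/√44.01) / (3.61/√44.01 + 3.62/√34.08) = 0.5442/(0.5442 + 0.6201) = 0.4674.

0.4674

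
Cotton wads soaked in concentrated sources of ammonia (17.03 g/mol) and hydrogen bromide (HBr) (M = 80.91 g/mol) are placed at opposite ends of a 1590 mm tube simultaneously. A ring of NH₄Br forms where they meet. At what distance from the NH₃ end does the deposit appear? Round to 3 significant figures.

1090 mm

Graham's law gives d_NH₃/d_HBr = rate_NH₃/rate_HBr = √(M_HBr/M_NH₃) = √(80.91/17.03) = 2.180.
With d_NH₃ + d_HBr = 1590 mm, d_HBr = 1590/(1 + 2.180) = 500.0 mm.
d_NH₃ = 1590 − 500.0 = 1090 mm.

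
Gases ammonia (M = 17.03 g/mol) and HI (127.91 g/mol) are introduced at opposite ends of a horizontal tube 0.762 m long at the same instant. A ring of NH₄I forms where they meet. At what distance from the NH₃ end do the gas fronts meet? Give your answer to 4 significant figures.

Distances travelled in equal time are proportional to diffusion rates, so d_NH₃/d_HI = √(M_HI/M_NH₃) = √(127.91/17.03) = 2.741.
With d_NH₃ + d_HI = 0.762 m, d_HI = 0.762/(1 + 2.741) = 0.2037 m.
d_NH₃ = 0.762 − 0.2037 = 0.5583 m.

0.5583 m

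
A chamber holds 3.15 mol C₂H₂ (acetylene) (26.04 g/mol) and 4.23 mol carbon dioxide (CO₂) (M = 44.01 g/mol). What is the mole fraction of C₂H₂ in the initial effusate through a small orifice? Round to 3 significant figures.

Rate_i ∝ x_i/√M_i (Graham's law weighted by mole fraction), so the effusate composition follows n_i/√M_i.
Mole fraction of C₂H₂ in the effusate = (n_C₂H₂/√M_C₂H₂) / (n_C₂H₂/√M_C₂H₂ + n_CO₂/√M_CO₂)
= (3.15/√26.04) / (3.15/√26.04 + 4.23/√44.01) = 0.6173/(0.6173 + 0.6376) = 0.492.

0.492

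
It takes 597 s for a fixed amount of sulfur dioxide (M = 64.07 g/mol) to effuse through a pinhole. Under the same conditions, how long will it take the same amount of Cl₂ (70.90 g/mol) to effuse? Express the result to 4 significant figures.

628.0 s

By Graham's law, t_Cl₂/t_SO₂ = √(M_Cl₂/M_SO₂) = √(70.90/64.07) = √1.107 = 1.052.
So the time for Cl₂ is 597 × 1.052 = 628.0 s.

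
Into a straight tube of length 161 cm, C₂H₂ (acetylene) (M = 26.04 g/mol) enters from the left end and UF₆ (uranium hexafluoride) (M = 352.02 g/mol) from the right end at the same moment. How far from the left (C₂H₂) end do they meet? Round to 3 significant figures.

Distances travelled in equal time are proportional to diffusion rates, so d_C₂H₂/d_UF₆ = √(M_UF₆/M_C₂H₂) = √(352.02/26.04) = 3.677.
With d_C₂H₂ + d_UF₆ = 161 cm, d_UF₆ = 161/(1 + 3.677) = 34.43 cm.
d_C₂H₂ = 161 − 34.43 = 127 cm.

127 cm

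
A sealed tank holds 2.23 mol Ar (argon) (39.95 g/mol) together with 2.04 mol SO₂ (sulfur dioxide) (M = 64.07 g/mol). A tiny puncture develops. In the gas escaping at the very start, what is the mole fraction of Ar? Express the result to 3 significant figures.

Effusion rate of each component ∝ n_i/√M_i (partial pressure × 1/√M).
x_Ar(eff) = (n_Ar/√M_Ar) / (n_Ar/√M_Ar + n_SO₂/√M_SO₂)
= (2.23/√39.95) / (2.23/√39.95 + 2.04/√64.07) = 0.3528/(0.3528 + 0.2549) = 0.581.

0.581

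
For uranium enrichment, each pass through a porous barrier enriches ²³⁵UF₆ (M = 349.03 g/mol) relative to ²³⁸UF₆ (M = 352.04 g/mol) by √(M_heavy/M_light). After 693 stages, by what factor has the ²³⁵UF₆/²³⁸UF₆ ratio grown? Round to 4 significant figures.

After 693 stages the ratio has grown by (√(352.04/349.03))^693 = (352.04/349.03)^(693/2).
= 1.00862^(693/2) = 19.60.

19.60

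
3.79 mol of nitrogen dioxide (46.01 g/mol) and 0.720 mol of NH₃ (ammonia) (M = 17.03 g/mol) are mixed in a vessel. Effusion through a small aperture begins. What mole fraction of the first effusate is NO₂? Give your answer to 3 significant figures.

0.762

The effusion rate of species i is ∝ p_i/√M_i ∝ n_i/√M_i.
x_NO₂(eff) = (n_NO₂/√M_NO₂) / (n_NO₂/√M_NO₂ + n_NH₃/√M_NH₃)
= (3.79/√46.01) / (3.79/√46.01 + 0.720/√17.03) = 0.5587/(0.5587 + 0.1745) = 0.762.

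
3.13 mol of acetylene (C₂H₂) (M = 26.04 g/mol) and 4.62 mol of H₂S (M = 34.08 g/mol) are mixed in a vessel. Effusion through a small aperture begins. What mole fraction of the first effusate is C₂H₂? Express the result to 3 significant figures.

0.437

The effusion rate of species i is ∝ p_i/√M_i ∝ n_i/√M_i.
So x_C₂H₂ in the escaping gas = (n_C₂H₂/√M_C₂H₂) / Σ(n_i/√M_i)
= (3.13/√26.04) / (3.13/√26.04 + 4.62/√34.08) = 0.6134/(0.6134 + 0.7914) = 0.437.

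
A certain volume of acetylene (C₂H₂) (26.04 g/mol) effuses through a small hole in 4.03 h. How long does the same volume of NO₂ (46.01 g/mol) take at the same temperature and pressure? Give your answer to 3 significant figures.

Since effusion rate ∝ 1/√M, t_NO₂/t_C₂H₂ = √(M_NO₂/M_C₂H₂) = √(46.01/26.04) = √1.767 = 1.329.
So the time for NO₂ is 4.03 × 1.329 = 5.36 h.

5.36 h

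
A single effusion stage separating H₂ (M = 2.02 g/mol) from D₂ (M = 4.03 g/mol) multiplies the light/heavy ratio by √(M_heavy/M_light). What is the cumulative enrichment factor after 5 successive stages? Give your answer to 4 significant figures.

5.622

Overall factor = α^5 with α = √(4.03/2.02), i.e. (4.03/2.02)^(5/2).
= 1.99505^(5/2) = 5.622.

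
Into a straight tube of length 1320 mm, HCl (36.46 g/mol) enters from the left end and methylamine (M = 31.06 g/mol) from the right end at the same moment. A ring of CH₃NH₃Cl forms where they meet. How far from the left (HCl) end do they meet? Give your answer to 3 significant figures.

Graham's law gives d_HCl/d_CH₃NH₂ = rate_HCl/rate_CH₃NH₂ = √(M_CH₃NH₂/M_HCl) = √(31.06/36.46) = 0.9230.
With d_HCl + d_CH₃NH₂ = 1320 mm, d_CH₃NH₂ = 1320/(1 + 0.9230) = 686.4 mm.
d_HCl = 1320 − 686.4 = 634 mm.

634 mm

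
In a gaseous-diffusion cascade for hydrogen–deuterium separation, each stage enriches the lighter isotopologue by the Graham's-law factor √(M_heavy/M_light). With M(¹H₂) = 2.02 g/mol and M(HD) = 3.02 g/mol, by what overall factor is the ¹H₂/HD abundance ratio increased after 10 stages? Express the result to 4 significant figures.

The single-stage factor is √(M_heavy/M_light), so 10 stages give [√(3.02/2.02)]^10 = (3.02/2.02)^(10/2).
= 1.49505^5 = 7.469.

7.469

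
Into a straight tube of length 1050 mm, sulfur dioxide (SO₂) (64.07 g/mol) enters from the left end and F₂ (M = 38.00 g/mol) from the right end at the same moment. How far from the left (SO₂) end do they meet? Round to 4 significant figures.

456.8 mm

In equal time, each gas travels a distance ∝ its rate ∝ 1/√M, so d_SO₂/d_F₂ = √(M_F₂/M_SO₂) = √(38.00/64.07) = 0.7701.
With d_SO₂ + d_F₂ = 1050 mm, d_F₂ = 1050/(1 + 0.7701) = 593.2 mm.
d_SO₂ = 1050 − 593.2 = 456.8 mm.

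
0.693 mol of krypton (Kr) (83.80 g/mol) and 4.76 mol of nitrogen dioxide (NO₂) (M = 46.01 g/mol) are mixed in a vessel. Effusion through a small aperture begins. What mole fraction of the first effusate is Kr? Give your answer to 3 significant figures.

Rate_i ∝ x_i/√M_i (Graham's law weighted by mole fraction), so the effusate composition follows n_i/√M_i.
Mole fraction of Kr in the effusate = (n_Kr/√M_Kr) / (n_Kr/√M_Kr + n_NO₂/√M_NO₂)
= (0.693/√83.80) / (0.693/√83.80 + 4.76/√46.01) = 0.07570/(0.07570 + 0.7017) = 0.0974.

0.0974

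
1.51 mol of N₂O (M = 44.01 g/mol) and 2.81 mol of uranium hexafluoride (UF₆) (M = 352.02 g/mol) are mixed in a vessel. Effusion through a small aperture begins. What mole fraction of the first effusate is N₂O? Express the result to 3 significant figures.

Effusion rate of each component ∝ n_i/√M_i (partial pressure × 1/√M).
So x_N₂O in the escaping gas = (n_N₂O/√M_N₂O) / Σ(n_i/√M_i)
= (1.51/√44.01) / (1.51/√44.01 + 2.81/√352.02) = 0.2276/(0.2276 + 0.1498) = 0.603.

0.603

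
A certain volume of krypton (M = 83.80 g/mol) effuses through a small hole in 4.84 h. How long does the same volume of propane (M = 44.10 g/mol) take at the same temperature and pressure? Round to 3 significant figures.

3.51 h

Using Graham's law: t_C₃H₈/t_Kr = √(M_C₃H₈/M_Kr) = √(44.10/83.80) = √0.5263 = 0.7254.
So the time for C₃H₈ is 4.84 × 0.7254 = 3.51 h.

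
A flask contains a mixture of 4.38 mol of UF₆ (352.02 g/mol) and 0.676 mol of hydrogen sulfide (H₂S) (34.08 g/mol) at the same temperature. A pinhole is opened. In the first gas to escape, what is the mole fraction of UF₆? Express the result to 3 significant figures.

0.668

The effusion rate of species i is ∝ p_i/√M_i ∝ n_i/√M_i.
So x_UF₆ in the escaping gas = (n_UF₆/√M_UF₆) / Σ(n_i/√M_i)
= (4.38/√352.02) / (4.38/√352.02 + 0.676/√34.08) = 0.2334/(0.2334 + 0.1158) = 0.668.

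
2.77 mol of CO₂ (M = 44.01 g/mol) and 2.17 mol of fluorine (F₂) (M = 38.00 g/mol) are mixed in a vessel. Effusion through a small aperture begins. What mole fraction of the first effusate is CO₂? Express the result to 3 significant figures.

0.543

Each component's effusion rate ∝ (its partial pressure)·(1/√M) ∝ n_i/√M_i.
So x_CO₂ in the escaping gas = (n_CO₂/√M_CO₂) / Σ(n_i/√M_i)
= (2.77/√44.01) / (2.77/√44.01 + 2.17/√38.00) = 0.4175/(0.4175 + 0.3520) = 0.543.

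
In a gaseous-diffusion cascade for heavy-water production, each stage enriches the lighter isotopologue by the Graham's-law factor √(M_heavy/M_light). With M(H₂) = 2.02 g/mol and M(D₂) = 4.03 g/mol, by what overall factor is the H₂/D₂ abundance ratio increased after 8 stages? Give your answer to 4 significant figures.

15.84

After 8 stages the ratio has grown by (√(4.03/2.02))^8 = (4.03/2.02)^(8/2).
= 1.99505^4 = 15.84.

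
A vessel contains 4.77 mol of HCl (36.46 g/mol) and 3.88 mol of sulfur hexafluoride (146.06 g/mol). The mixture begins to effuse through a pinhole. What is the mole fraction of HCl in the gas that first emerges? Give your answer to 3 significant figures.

Rate_i ∝ x_i/√M_i (Graham's law weighted by mole fraction), so the effusate composition follows n_i/√M_i.
Mole fraction of HCl in the effusate = (n_HCl/√M_HCl) / (n_HCl/√M_HCl + n_SF₆/√M_SF₆)
= (4.77/√36.46) / (4.77/√36.46 + 3.88/√146.06) = 0.7900/(0.7900 + 0.3210) = 0.711.

0.711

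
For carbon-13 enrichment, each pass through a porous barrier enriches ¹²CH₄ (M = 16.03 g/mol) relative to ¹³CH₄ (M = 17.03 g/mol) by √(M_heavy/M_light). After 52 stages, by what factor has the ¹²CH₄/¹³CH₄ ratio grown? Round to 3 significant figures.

4.82

Each stage multiplies the ratio by α = √(17.03/16.03), so after 52 stages the overall factor is α^52 = (17.03/16.03)^(52/2).
= 1.06238^26 = 4.82.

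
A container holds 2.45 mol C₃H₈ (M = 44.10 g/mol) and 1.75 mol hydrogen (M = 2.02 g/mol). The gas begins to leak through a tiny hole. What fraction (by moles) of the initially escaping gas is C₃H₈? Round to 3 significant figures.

The effusion rate of species i is ∝ p_i/√M_i ∝ n_i/√M_i.
x_C₃H₈(eff) = (n_C₃H₈/√M_C₃H₈) / (n_C₃H₈/√M_C₃H₈ + n_H₂/√M_H₂)
= (2.45/√44.10) / (2.45/√44.10 + 1.75/√2.02) = 0.3689/(0.3689 + 1.231) = 0.231.

0.231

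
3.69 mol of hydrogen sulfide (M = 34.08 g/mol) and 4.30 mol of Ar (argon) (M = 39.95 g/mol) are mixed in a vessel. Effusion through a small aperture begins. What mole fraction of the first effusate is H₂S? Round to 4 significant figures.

0.4816

The effusion rate of species i is ∝ p_i/√M_i ∝ n_i/√M_i.
x_H₂S(eff) = (n_H₂S/√M_H₂S) / (n_H₂S/√M_H₂S + n_Ar/√M_Ar)
= (3.69/√34.08) / (3.69/√34.08 + 4.30/√39.95) = 0.6321/(0.6321 + 0.6803) = 0.4816.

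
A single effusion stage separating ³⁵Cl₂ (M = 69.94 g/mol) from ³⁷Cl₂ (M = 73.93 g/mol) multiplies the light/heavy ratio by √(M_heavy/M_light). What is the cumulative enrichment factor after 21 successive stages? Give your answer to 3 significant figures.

1.79

Each stage multiplies the ratio by α = √(73.93/69.94), so after 21 stages the overall factor is α^21 = (73.93/69.94)^(21/2).
= 1.05705^(21/2) = 1.79.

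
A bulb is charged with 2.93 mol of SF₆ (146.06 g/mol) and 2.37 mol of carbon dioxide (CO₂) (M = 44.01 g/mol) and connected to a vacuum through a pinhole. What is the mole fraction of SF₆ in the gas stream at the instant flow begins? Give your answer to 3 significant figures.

Rate_i ∝ x_i/√M_i (Graham's law weighted by mole fraction), so the effusate composition follows n_i/√M_i.
Mole fraction of SF₆ in the effusate = (n_SF₆/√M_SF₆) / (n_SF₆/√M_SF₆ + n_CO₂/√M_CO₂)
= (2.93/√146.06) / (2.93/√146.06 + 2.37/√44.01) = 0.2424/(0.2424 + 0.3573) = 0.404.

0.404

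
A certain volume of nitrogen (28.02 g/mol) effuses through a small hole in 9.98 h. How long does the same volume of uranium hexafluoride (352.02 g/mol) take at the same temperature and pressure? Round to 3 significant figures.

35.4 h

Graham's law gives t_UF₆/t_N₂ = √(M_UF₆/M_N₂) = √(352.02/28.02) = √12.56 = 3.544.
So the time for UF₆ is 9.98 × 3.544 = 35.4 h.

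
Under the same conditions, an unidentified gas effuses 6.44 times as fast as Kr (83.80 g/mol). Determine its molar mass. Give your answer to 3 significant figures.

Graham's law gives rate_X/rate_Kr = √(M_Kr/M_X).
6.44 = √(83.80/M_X)
M_X = 83.80 / 6.44² = 83.80 / 41.47 = 2.02 g/mol

2.02 g/mol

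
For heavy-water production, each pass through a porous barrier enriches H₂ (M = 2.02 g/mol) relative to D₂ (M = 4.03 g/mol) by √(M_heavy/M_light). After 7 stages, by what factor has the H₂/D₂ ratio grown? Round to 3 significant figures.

Each stage multiplies the ratio by α = √(4.03/2.02), so after 7 stages the overall factor is α^7 = (4.03/2.02)^(7/2).
= 1.99505^(7/2) = 11.2.

11.2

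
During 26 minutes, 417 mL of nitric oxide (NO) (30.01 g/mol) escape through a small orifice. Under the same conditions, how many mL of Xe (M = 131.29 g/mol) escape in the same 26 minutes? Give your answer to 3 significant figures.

Since effusion rate ∝ 1/√M, rate_Xe/rate_NO = √(M_NO/M_Xe) = √(30.01/131.29) = √0.2286 = 0.4781.
So the volume for Xe is 417 × 0.4781 = 199 mL.

199 mL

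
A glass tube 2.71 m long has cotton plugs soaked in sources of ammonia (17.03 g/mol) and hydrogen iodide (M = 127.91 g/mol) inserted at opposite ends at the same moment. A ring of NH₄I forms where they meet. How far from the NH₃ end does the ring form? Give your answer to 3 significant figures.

The fronts meet when d_NH₃ + d_HI = L with d_NH₃/d_HI = √(M_HI/M_NH₃) (Graham's law). Here √(M_HI/M_NH₃) = √(127.91/17.03) = 2.741.
With d_NH₃ + d_HI = 2.71 m, d_HI = 2.71/(1 + 2.741) = 0.7245 m.
d_NH₃ = 2.71 − 0.7245 = 1.99 m.

1.99 m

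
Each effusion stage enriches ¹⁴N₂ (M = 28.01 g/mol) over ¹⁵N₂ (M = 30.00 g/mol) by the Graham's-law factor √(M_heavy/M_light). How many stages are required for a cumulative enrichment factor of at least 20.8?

Per stage α = (30.00/28.01)^(1/2) = 1.07105^0.5, giving ln α = 0.03432.
Need α^N ≥ 20.8 ⇒ N ≥ ln(20.8) / ln α = 3.035 / 0.03432 = 88.44.
Rounding up, N = 89 stages.

89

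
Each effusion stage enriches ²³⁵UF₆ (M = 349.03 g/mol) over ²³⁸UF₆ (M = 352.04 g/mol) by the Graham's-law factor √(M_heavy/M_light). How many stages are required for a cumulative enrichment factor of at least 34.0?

822

With α = √(352.04/349.03) per stage, ln α = ½ ln(1.00862) = 0.004293.
Need α^N ≥ 34.0 ⇒ N ≥ ln(34.0) / ln α = 3.526 / 0.004293 = 821.33.
Minimum whole number of stages: N = 822.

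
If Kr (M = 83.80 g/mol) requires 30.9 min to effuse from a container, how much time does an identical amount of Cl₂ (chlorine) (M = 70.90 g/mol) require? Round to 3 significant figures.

28.4 min

Since effusion rate ∝ 1/√M, t_Cl₂/t_Kr = √(M_Cl₂/M_Kr) = √(70.90/83.80) = √0.8461 = 0.9198.
So the time for Cl₂ is 30.9 × 0.9198 = 28.4 min.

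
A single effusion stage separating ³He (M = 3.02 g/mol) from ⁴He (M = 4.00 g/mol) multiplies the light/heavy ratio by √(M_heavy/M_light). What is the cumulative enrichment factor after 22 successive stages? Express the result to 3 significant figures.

22.0

Overall factor = α^22 with α = √(4.00/3.02), i.e. (4.00/3.02)^(22/2).
= 1.32450^11 = 22.0.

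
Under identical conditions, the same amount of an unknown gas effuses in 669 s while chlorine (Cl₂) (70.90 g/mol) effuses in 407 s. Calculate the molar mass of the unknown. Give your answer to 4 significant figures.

191.6 g/mol

From Graham's law, t_X/t_Cl₂ = √(M_X/M_Cl₂).
669/407 = 1.644 = √(M_X/70.90)
M_X = 70.90 × 1.644² = 70.90 × 2.702 = 191.6 g/mol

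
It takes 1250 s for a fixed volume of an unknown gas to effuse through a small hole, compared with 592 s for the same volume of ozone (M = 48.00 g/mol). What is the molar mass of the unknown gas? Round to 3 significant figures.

214 g/mol

Using Graham's law: t_X/t_O₃ = √(M_X/M_O₃).
1250/592 = 2.111 = √(M_X/48.00)
M_X = 48.00 × 2.111² = 48.00 × 4.458 = 214 g/mol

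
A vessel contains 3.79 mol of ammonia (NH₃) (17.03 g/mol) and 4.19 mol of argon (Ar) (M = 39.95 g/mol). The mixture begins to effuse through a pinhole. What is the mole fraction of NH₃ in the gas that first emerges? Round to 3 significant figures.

0.581

Effusion rate of each component ∝ n_i/√M_i (partial pressure × 1/√M).
So x_NH₃ in the escaping gas = (n_NH₃/√M_NH₃) / Σ(n_i/√M_i)
= (3.79/√17.03) / (3.79/√17.03 + 4.19/√39.95) = 0.9184/(0.9184 + 0.6629) = 0.581.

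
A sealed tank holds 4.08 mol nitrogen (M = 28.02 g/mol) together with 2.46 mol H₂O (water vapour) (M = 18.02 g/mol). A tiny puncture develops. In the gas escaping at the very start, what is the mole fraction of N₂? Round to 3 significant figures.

The effusion rate of species i is ∝ p_i/√M_i ∝ n_i/√M_i.
So x_N₂ in the escaping gas = (n_N₂/√M_N₂) / Σ(n_i/√M_i)
= (4.08/√28.02) / (4.08/√28.02 + 2.46/√18.02) = 0.7708/(0.7708 + 0.5795) = 0.571.

0.571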